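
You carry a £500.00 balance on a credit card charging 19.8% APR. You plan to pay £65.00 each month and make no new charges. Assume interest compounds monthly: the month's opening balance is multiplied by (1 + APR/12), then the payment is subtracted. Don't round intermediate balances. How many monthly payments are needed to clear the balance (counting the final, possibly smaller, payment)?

Monthly rate r = 19.8%/12 = 1.65% = 0.0165.
Recurrence: B ← B·(1+r) − £65.00.
Month 1: interest £8.25; balance after payment £443.25.
Month 2: interest £7.31; balance after payment £385.56.
Closed form: n = −ln(1 − rB₀/P)/ln(1+r) = −ln(0.87308)/ln(1.0165) ≈ 8.294, so the balance reaches zero during payment 9.

9 months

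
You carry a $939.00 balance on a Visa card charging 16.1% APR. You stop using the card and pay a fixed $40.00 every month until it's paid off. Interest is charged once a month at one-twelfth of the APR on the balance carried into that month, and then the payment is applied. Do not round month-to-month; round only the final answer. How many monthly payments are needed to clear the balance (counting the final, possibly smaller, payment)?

29 months

Monthly rate r = 16.1%/12 = 1.34167% = 0.0134167.
Recurrence: B ← B·(1+r) − $40.00.
Month 1: interest $12.60; balance after payment $911.60.
Month 2: interest $12.23; balance after payment $883.83.
Closed form: n = −ln(1 − rB₀/P)/ln(1+r) = −ln(0.68504)/ln(1.01342) ≈ 28.383, so the balance reaches zero during payment 29.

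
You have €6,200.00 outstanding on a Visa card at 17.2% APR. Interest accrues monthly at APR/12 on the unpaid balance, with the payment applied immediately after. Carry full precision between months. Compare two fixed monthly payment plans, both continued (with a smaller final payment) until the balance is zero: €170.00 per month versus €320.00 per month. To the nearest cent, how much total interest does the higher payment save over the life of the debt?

€1,520.69

Monthly rate r = 17.2%/12 = 1.43333% = 0.0143333.
At €170.00/mo: n = ⌈−ln(1 − rB₀/P)/ln(1+r)⌉ = 52 payments (last €165.99); total interest = total paid − €6,200.00 = €2,635.99.
At €320.00/mo: 23 payments (last €275.30); total interest €1,115.30.
Interest saved = €2,635.99 − €1,115.30 = €1,520.69.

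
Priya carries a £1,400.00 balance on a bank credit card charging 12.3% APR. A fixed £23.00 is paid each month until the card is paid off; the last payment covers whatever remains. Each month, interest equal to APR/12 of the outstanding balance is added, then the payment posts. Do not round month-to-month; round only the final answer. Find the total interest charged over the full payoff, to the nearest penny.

£805.63

Monthly rate r = 12.3%/12 = 1.025% = 0.01025.
Payoff takes n = ⌈−ln(1 − rB₀/P)/ln(1+r)⌉ = ⌈95.896⌉ = 96 payments; the last is £20.63.
Total paid = 95·£23.00 + £20.63 = £2,205.63.
Total interest = total paid − principal = £2,205.63 − £1,400.00 = £805.63.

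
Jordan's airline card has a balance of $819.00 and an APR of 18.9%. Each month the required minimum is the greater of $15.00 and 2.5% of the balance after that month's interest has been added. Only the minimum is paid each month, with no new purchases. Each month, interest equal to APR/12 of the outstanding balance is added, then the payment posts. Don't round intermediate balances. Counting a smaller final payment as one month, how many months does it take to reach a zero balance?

96 months

Monthly rate r = 18.9%/12 = 1.575% = 0.01575.
While 2.5% of the post-interest balance exceeds $15.00, each month B ← (B·(1+r))·(1 − 0.025), i.e. B shrinks by the factor (1+r)·0.975 = 0.99036.
This holds for months 1–34. Entering month 35 the balance is $589.11; 2.5% of the post-interest balance is now below $15.00, so the flat $15.00 minimum applies from here.
From month 35 a fixed $15.00 at rate r clears $589.11 in 62 more payments. Total: 34 + 62 = 96 months.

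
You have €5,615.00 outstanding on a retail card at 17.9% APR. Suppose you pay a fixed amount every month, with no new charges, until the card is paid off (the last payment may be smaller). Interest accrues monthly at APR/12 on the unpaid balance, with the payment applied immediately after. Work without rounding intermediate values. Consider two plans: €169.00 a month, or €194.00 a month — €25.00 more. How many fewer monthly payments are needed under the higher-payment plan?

8 fewer payments

Monthly rate r = 17.9%/12 = 1.49167% = 0.0149167.
At €169.00/mo: n = ⌈−ln(1 − rB₀/P)/ln(1+r)⌉ = 47 payments (last €37.82); total interest = total paid − €5,615.00 = €2,196.82.
At €194.00/mo: 39 payments (last €33.28); total interest €1,790.28.
Payments saved = 47 − 39 = 8.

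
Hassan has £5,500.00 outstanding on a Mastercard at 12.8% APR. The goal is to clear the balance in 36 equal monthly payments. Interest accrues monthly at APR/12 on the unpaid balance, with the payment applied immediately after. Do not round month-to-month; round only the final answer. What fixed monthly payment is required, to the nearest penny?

£184.79

Monthly rate r = 12.8%/12 = 1.06667% = 0.0106667.
Level-payment amortization: P = B₀·r / (1 − (1+r)^(−n)) = 5500.00·0.0106667 / (1 − 1.01067^(−36)).
Denominator 1 − (1+r)^(−36) = 0.317482047.
P = 58.6667 / 0.317482047 ≈ 184.79.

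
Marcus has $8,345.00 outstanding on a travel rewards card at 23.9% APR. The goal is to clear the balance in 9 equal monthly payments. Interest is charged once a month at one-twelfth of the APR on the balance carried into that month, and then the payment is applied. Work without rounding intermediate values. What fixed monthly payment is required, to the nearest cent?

Monthly rate r = 23.9%/12 = 1.99167% = 0.0199167.
Level-payment amortization: P = B₀·r / (1 − (1+r)^(−n)) = 8345.00·0.0199167 / (1 − 1.01992^(−9)).
Denominator 1 − (1+r)^(−9) = 0.162629221.
P = 166.205 / 0.162629221 ≈ 1021.98.

$1,021.98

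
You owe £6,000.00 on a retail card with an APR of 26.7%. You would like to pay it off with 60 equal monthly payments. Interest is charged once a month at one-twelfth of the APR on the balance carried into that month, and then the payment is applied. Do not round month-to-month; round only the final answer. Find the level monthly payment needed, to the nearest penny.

Monthly rate r = 26.7%/12 = 2.225% = 0.02225.
Level-payment amortization: P = B₀·r / (1 − (1+r)^(−n)) = 6000.00·0.02225 / (1 − 1.02225^(−60)).
Denominator 1 − (1+r)^(−60) = 0.732962135.
P = 133.5 / 0.732962135 ≈ 182.14.

£182.14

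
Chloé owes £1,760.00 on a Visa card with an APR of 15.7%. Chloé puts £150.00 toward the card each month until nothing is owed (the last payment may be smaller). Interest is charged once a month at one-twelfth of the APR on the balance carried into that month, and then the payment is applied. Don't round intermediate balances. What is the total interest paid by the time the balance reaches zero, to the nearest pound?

£163

Monthly rate r = 15.7%/12 = 1.30833% = 0.0130833.
Payoff takes n = ⌈−ln(1 − rB₀/P)/ln(1+r)⌉ = ⌈12.821⌉ = 13 payments; the last is £123.35.
Total paid = 12·£150.00 + £123.35 = £1,923.35.
Total interest = total paid − principal = £1,923.35 − £1,760.00 = £163.35.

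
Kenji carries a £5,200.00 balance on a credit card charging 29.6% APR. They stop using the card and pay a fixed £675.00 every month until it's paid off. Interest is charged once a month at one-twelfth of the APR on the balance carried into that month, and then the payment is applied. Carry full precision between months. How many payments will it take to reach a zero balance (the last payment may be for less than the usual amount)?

Monthly rate r = 29.6%/12 = 2.46667% = 0.0246667.
Recurrence: B ← B·(1+r) − £675.00.
Month 1: interest £128.27; balance after payment £4,653.27.
Month 2: interest £114.78; balance after payment £4,093.05.
Closed form: n = −ln(1 − rB₀/P)/ln(1+r) = −ln(0.80998)/ln(1.02467) ≈ 8.649, so the balance reaches zero during payment 9.

9 payments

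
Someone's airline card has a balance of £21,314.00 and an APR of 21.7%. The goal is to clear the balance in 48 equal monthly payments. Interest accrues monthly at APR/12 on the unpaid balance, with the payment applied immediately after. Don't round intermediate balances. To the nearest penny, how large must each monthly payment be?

£668.05

Monthly rate r = 21.7%/12 = 1.80833% = 0.0180833.
Level-payment amortization: P = B₀·r / (1 − (1+r)^(−n)) = 21314.00·0.0180833 / (1 − 1.01808^(−48)).
Denominator 1 − (1+r)^(−48) = 0.576941657.
P = 385.428 / 0.576941657 ≈ 668.05.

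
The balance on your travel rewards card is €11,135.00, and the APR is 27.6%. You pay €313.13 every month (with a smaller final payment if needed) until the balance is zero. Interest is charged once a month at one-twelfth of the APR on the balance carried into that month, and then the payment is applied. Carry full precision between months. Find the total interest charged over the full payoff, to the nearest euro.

€12,318

Monthly rate r = 27.6%/12 = 2.3% = 0.023.
Payoff takes n = ⌈−ln(1 − rB₀/P)/ln(1+r)⌉ = ⌈74.897⌉ = 75 payments; the last is €281.33.
Total paid = 74·€313.13 + €281.33 = €23,452.95.
Total interest = total paid − principal = €23,452.95 − €11,135.00 = €12,317.95.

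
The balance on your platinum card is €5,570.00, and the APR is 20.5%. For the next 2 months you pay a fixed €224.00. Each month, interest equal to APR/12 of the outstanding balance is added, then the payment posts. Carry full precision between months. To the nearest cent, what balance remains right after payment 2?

€5,310.11

Monthly rate r = 20.5%/12 = 1.70833% = 0.0170833.
Each month: B ← B·(1+r) − €224.00.
Month 1: interest €95.15; balance after payment €5,441.15.
Month 2: interest €92.95; balance after payment €5,310.11.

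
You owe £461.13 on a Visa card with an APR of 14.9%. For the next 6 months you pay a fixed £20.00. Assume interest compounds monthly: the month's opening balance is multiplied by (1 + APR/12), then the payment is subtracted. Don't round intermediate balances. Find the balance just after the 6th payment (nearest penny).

Monthly rate r = 14.9%/12 = 1.24167% = 0.0124167.
Each month: B ← B·(1+r) − £20.00.
Month 1: interest £5.73; balance after payment £446.86.
Month 2: interest £5.55; balance after payment £432.40.
Month 3: interest £5.37; balance after payment £417.77.
Month 4: interest £5.19; balance after payment £402.96.
Month 5: interest £5.00; balance after payment £387.96.
Month 6: interest £4.82; balance after payment £372.78.

£372.78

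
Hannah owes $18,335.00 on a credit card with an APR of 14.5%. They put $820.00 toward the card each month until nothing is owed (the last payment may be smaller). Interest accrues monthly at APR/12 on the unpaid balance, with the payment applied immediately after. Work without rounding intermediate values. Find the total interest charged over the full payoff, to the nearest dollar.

$3,168

Monthly rate r = 14.5%/12 = 1.20833% = 0.0120833.
Payoff takes n = ⌈−ln(1 − rB₀/P)/ln(1+r)⌉ = ⌈26.223⌉ = 27 payments; the last is $183.42.
Total paid = 26·$820.00 + $183.42 = $21,503.42.
Total interest = total paid − principal = $21,503.42 − $18,335.00 = $3,168.42.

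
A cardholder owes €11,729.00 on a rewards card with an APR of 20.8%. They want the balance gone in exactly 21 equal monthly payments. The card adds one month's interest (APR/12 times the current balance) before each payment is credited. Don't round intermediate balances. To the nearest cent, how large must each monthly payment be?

Monthly rate r = 20.8%/12 = 1.73333% = 0.0173333.
Level-payment amortization: P = B₀·r / (1 − (1+r)^(−n)) = 11729.00·0.0173333 / (1 − 1.01733^(−21)).
Denominator 1 − (1+r)^(−21) = 0.302938279.
P = 203.303 / 0.302938279 ≈ 671.10.

€671.10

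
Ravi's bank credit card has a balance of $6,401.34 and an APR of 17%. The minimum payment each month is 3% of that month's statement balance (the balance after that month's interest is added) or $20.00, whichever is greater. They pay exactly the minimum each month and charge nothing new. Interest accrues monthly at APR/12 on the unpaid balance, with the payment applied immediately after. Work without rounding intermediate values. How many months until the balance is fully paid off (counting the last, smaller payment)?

184 months

Monthly rate r = 17%/12 = 1.41667% = 0.0141667.
While 3% of the post-interest balance exceeds $20.00, each month B ← (B·(1+r))·(1 − 0.03), i.e. B shrinks by the factor (1+r)·0.97 = 0.98374.
This holds for months 1–139. Entering month 140 the balance is $655.75; 3% of the post-interest balance is now below $20.00, so the flat $20.00 minimum applies from here.
From month 140 a fixed $20.00 at rate r clears $655.75 in 45 more payments. Total: 139 + 45 = 184 months.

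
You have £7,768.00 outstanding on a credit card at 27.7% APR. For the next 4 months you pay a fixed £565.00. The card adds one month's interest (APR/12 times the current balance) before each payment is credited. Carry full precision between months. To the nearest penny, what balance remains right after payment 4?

£6,171.00

Monthly rate r = 27.7%/12 = 2.30833% = 0.0230833.
Each month: B ← B·(1+r) − £565.00.
Month 1: interest £179.31; balance after payment £7,382.31.
Month 2: interest £170.41; balance after payment £6,987.72.
Month 3: interest £161.30; balance after payment £6,584.02.
Month 4: interest £151.98; balance after payment £6,171.00.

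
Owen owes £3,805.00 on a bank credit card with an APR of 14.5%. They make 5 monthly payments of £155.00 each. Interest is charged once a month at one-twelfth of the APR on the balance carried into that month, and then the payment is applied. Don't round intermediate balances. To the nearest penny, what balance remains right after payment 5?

£3,246.55

Monthly rate r = 14.5%/12 = 1.20833% = 0.0120833.
Each month: B ← B·(1+r) − £155.00.
Month 1: interest £45.98; balance after payment £3,695.98.
Month 2: interest £44.66; balance after payment £3,585.64.
Month 3: interest £43.33; balance after payment £3,473.96.
Month 4: interest £41.98; balance after payment £3,360.94.
Month 5: interest £40.61; balance after payment £3,246.55.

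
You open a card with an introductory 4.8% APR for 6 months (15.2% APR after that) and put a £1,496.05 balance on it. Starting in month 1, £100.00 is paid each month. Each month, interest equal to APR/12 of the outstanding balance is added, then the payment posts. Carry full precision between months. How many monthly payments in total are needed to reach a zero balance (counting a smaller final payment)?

Promo months 1–6 at r₀ = 4.8%/12 = 0.004; months 7+ at r₁ = 15.2%/12 = 0.0126667.
After month 6: iterate B ← B·(1+r₀) − £100.00 for 6 months → £926.28.
Then at r₁ with £100.00/mo: n₂ = −ln(1 − r₁·B/P)/ln(1+r₁) ≈ 9.92 → 10 more payments.

16 months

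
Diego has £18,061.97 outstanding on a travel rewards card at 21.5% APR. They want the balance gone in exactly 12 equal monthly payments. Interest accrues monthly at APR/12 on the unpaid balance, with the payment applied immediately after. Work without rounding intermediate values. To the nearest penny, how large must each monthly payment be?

£1,686.16

Monthly rate r = 21.5%/12 = 1.79167% = 0.0179167.
Level-payment amortization: P = B₀·r / (1 − (1+r)^(−n)) = 18061.97·0.0179167 / (1 − 1.01792^(−12)).
Denominator 1 − (1+r)^(−12) = 0.191921975.
P = 323.61 / 0.191921975 ≈ 1686.16.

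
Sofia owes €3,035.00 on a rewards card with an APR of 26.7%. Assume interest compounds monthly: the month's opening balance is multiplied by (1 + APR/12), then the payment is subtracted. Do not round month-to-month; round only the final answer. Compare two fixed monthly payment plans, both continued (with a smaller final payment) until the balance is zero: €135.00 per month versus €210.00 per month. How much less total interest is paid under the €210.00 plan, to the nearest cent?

Monthly rate r = 26.7%/12 = 2.225% = 0.02225.
At €135.00/mo: n = ⌈−ln(1 − rB₀/P)/ln(1+r)⌉ = 32 payments (last €70.21); total interest = total paid − €3,035.00 = €1,220.21.
At €210.00/mo: 18 payments (last €132.84); total interest €667.84.
Interest saved = €1,220.21 − €667.84 = €552.37.

€552.37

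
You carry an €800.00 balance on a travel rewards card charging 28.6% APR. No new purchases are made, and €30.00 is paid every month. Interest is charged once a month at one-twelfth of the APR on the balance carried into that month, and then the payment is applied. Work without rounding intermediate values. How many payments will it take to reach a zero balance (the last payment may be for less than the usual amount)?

43 payments

Monthly rate r = 28.6%/12 = 2.38333% = 0.0238333.
Recurrence: B ← B·(1+r) − €30.00.
Month 1: interest €19.07; balance after payment €789.07.
Month 2: interest €18.81; balance after payment €777.87.
Closed form: n = −ln(1 − rB₀/P)/ln(1+r) = −ln(0.36444)/ln(1.02383) ≈ 42.854, so the balance reaches zero during payment 43.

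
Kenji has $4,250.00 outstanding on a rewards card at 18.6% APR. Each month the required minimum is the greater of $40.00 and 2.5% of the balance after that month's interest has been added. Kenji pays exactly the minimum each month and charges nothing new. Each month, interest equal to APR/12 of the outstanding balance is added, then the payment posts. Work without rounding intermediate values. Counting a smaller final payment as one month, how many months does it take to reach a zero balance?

Monthly rate r = 18.6%/12 = 1.55% = 0.0155.
While 2.5% of the post-interest balance exceeds $40.00, each month B ← (B·(1+r))·(1 − 0.025), i.e. B shrinks by the factor (1+r)·0.975 = 0.99011.
This holds for months 1–100. Entering month 101 the balance is $1,573.41; 2.5% of the post-interest balance is now below $40.00, so the flat $40.00 minimum applies from here.
From month 101 a fixed $40.00 at rate r clears $1,573.41 in 62 more payments. Total: 100 + 62 = 162 months.

162 months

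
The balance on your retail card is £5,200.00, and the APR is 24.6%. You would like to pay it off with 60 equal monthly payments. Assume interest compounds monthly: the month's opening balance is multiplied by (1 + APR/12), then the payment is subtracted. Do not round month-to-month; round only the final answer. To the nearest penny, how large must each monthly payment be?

Monthly rate r = 24.6%/12 = 2.05% = 0.0205.
Level-payment amortization: P = B₀·r / (1 − (1+r)^(−n)) = 5200.00·0.0205 / (1 − 1.0205^(−60)).
Denominator 1 − (1+r)^(−60) = 0.704049242.
P = 106.6 / 0.704049242 ≈ 151.41.

£151.41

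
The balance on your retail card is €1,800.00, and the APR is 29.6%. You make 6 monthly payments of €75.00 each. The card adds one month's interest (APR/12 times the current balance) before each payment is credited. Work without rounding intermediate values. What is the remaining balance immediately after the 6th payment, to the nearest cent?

Monthly rate r = 29.6%/12 = 2.46667% = 0.0246667.
Each month: B ← B·(1+r) − €75.00.
Month 1: interest €44.40; balance after payment €1,769.40.
Month 2: interest €43.65; balance after payment €1,738.05.
Month 3: interest €42.87; balance after payment €1,705.92.
Month 4: interest €42.08; balance after payment €1,673.00.
Month 5: interest €41.27; balance after payment €1,639.26.
Month 6: interest €40.44; balance after payment €1,604.70.

€1,604.70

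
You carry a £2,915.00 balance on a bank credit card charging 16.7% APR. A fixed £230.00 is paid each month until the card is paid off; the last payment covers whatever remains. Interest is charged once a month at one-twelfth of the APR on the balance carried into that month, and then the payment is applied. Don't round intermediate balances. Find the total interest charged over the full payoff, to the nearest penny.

Monthly rate r = 16.7%/12 = 1.39167% = 0.0139167.
Payoff takes n = ⌈−ln(1 − rB₀/P)/ln(1+r)⌉ = ⌈14.040⌉ = 15 payments; the last is £9.29.
Total paid = 14·£230.00 + £9.29 = £3,229.29.
Total interest = total paid − principal = £3,229.29 − £2,915.00 = £314.29.

£314.29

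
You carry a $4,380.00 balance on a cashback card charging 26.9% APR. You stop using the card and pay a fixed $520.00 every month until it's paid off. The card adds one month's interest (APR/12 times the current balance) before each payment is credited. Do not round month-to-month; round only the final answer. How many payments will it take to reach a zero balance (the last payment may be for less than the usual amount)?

10 payments

Monthly rate r = 26.9%/12 = 2.24167% = 0.0224167.
Recurrence: B ← B·(1+r) − $520.00.
Month 1: interest $98.18; balance after payment $3,958.19.
Month 2: interest $88.73; balance after payment $3,526.91.
Closed form: n = −ln(1 − rB₀/P)/ln(1+r) = −ln(0.81118)/ln(1.02242) ≈ 9.439, so the balance reaches zero during payment 10.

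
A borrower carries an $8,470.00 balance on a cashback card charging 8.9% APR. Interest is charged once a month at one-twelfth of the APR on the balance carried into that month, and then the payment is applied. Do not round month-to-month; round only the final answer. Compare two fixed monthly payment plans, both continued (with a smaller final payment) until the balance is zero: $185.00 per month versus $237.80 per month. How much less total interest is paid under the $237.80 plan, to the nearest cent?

Monthly rate r = 8.9%/12 = 0.741667% = 0.00741667.
At $185.00/mo: n = ⌈−ln(1 − rB₀/P)/ln(1+r)⌉ = 57 payments (last $26.44); total interest = total paid − $8,470.00 = $1,916.44.
At $237.80/mo: 42 payments (last $122.26); total interest $1,402.06.
Interest saved = $1,916.44 − $1,402.06 = $514.38.

$514.38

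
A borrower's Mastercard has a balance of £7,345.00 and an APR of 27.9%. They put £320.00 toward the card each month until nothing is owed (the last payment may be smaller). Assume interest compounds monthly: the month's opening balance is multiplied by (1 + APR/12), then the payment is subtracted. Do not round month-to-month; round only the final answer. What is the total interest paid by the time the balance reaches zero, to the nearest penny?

£3,276.47

Monthly rate r = 27.9%/12 = 2.325% = 0.02325.
Payoff takes n = ⌈−ln(1 − rB₀/P)/ln(1+r)⌉ = ⌈33.190⌉ = 34 payments; the last is £61.47.
Total paid = 33·£320.00 + £61.47 = £10,621.47.
Total interest = total paid − principal = £10,621.47 − £7,345.00 = £3,276.47.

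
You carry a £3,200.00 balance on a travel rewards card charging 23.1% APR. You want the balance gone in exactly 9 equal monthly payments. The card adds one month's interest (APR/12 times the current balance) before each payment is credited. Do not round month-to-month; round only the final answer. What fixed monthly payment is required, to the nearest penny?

£390.65

Monthly rate r = 23.1%/12 = 1.925% = 0.01925.
Level-payment amortization: P = B₀·r / (1 − (1+r)^(−n)) = 3200.00·0.01925 / (1 − 1.01925^(−9)).
Denominator 1 − (1+r)^(−9) = 0.15768697.
P = 61.6 / 0.15768697 ≈ 390.65.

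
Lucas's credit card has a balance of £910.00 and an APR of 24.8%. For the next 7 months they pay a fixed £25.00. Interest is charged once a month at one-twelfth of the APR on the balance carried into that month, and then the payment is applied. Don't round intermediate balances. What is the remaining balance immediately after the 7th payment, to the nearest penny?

£863.86

Monthly rate r = 24.8%/12 = 2.06667% = 0.0206667.
Each month: B ← B·(1+r) − £25.00.
Month 1: interest £18.81; balance after payment £903.81.
Month 2: interest £18.68; balance after payment £897.49.
Month 3: interest £18.55; balance after payment £891.03.
Month 4: interest £18.41; balance after payment £884.45.
Month 5: interest £18.28; balance after payment £877.73.
Month 6: interest £18.14; balance after payment £870.87.
Month 7: interest £18.00; balance after payment £863.86.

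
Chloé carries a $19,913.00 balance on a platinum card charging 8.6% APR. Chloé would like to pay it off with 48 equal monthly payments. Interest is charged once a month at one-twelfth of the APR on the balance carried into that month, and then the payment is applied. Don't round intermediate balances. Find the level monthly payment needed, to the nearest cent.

$491.76

Monthly rate r = 8.6%/12 = 0.716667% = 0.00716667.
Level-payment amortization: P = B₀·r / (1 − (1+r)^(−n)) = 19913.00·0.00716667 / (1 − 1.00717^(−48)).
Denominator 1 − (1+r)^(−48) = 0.290200818.
P = 142.71 / 0.290200818 ≈ 491.76.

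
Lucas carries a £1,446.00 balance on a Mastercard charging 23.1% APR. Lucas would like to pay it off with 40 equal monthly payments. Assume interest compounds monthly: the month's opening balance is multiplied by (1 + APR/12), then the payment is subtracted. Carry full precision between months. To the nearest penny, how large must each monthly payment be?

Monthly rate r = 23.1%/12 = 1.925% = 0.01925.
Level-payment amortization: P = B₀·r / (1 − (1+r)^(−n)) = 1446.00·0.01925 / (1 − 1.01925^(−40)).
Denominator 1 − (1+r)^(−40) = 0.533586411.
P = 27.8355 / 0.533586411 ≈ 52.17.

£52.17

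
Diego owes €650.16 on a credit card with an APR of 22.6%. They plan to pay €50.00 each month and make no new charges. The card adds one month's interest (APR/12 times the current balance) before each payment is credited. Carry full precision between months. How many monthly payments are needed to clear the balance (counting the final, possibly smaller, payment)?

16 payments

Monthly rate r = 22.6%/12 = 1.88333% = 0.0188333.
Recurrence: B ← B·(1+r) − €50.00.
Month 1: interest €12.24; balance after payment €612.40.
Month 2: interest €11.53; balance after payment €573.94.
Closed form: n = −ln(1 − rB₀/P)/ln(1+r) = −ln(0.75511)/ln(1.01883) ≈ 15.055, so the balance reaches zero during payment 16.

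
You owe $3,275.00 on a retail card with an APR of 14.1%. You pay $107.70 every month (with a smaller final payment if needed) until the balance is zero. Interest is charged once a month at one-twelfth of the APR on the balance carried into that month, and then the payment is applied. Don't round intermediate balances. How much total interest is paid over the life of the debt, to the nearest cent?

Monthly rate r = 14.1%/12 = 1.175% = 0.01175.
Payoff takes n = ⌈−ln(1 − rB₀/P)/ln(1+r)⌉ = ⌈37.844⌉ = 38 payments; the last is $91.01.
Total paid = 37·$107.70 + $91.01 = $4,075.91.
Total interest = total paid − principal = $4,075.91 − $3,275.00 = $800.91.

$800.91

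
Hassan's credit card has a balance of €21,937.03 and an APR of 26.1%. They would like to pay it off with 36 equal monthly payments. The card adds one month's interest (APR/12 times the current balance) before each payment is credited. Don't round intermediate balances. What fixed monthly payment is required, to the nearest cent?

€885.03

Monthly rate r = 26.1%/12 = 2.175% = 0.02175.
Level-payment amortization: P = B₀·r / (1 − (1+r)^(−n)) = 21937.03·0.02175 / (1 − 1.02175^(−36)).
Denominator 1 − (1+r)^(−36) = 0.539114834.
P = 477.13 / 0.539114834 ≈ 885.03.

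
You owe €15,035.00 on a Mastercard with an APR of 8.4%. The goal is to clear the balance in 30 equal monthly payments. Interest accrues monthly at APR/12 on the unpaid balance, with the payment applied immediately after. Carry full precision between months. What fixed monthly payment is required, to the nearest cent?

Monthly rate r = 8.4%/12 = 0.7% = 0.007.
Level-payment amortization: P = B₀·r / (1 − (1+r)^(−n)) = 15035.00·0.007 / (1 − 1.007^(−30)).
Denominator 1 − (1+r)^(−30) = 0.188822523.
P = 105.245 / 0.188822523 ≈ 557.38.

€557.38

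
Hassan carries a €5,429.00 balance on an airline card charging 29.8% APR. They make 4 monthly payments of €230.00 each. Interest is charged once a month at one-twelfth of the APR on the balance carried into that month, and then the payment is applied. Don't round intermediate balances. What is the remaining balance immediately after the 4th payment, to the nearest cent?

€5,033.86

Monthly rate r = 29.8%/12 = 2.48333% = 0.0248333.
Each month: B ← B·(1+r) − €230.00.
Month 1: interest €134.82; balance after payment €5,333.82.
Month 2: interest €132.46; balance after payment €5,236.28.
Month 3: interest €130.03; balance after payment €5,136.31.
Month 4: interest €127.55; balance after payment €5,033.86.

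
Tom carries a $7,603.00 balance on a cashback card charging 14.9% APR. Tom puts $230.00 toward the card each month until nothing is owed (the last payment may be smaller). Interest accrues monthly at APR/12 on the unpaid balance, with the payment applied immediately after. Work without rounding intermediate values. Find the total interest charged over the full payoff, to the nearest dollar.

$2,246

Monthly rate r = 14.9%/12 = 1.24167% = 0.0124167.
Payoff takes n = ⌈−ln(1 − rB₀/P)/ln(1+r)⌉ = ⌈42.819⌉ = 43 payments; the last is $188.64.
Total paid = 42·$230.00 + $188.64 = $9,848.64.
Total interest = total paid − principal = $9,848.64 − $7,603.00 = $2,245.64.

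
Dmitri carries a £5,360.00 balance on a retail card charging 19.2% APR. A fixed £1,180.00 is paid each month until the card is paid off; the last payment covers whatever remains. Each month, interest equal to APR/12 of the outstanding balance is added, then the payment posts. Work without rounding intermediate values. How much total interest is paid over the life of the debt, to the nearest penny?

£250.90

Monthly rate r = 19.2%/12 = 1.6% = 0.016.
Payoff takes n = ⌈−ln(1 − rB₀/P)/ln(1+r)⌉ = ⌈4.754⌉ = 5 payments; the last is £890.90.
Total paid = 4·£1,180.00 + £890.90 = £5,610.90.
Total interest = total paid − principal = £5,610.90 − £5,360.00 = £250.90.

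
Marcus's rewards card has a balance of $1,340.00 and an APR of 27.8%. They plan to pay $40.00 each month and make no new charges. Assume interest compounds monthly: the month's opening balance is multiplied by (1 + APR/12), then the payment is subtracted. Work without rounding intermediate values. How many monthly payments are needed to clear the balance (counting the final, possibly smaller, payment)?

66 payments

Monthly rate r = 27.8%/12 = 2.31667% = 0.0231667.
Recurrence: B ← B·(1+r) − $40.00.
Month 1: interest $31.04; balance after payment $1,331.04.
Month 2: interest $30.84; balance after payment $1,321.88.
Closed form: n = −ln(1 − rB₀/P)/ln(1+r) = −ln(0.22392)/ln(1.02317) ≈ 65.342, so the balance reaches zero during payment 66.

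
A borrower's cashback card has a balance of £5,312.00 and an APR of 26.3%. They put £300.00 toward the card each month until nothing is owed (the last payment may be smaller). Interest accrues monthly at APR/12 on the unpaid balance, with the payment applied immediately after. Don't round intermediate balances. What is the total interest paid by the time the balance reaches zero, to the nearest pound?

Monthly rate r = 26.3%/12 = 2.19167% = 0.0219167.
Payoff takes n = ⌈−ln(1 − rB₀/P)/ln(1+r)⌉ = ⌈22.654⌉ = 23 payments; the last is £196.96.
Total paid = 22·£300.00 + £196.96 = £6,796.96.
Total interest = total paid − principal = £6,796.96 − £5,312.00 = £1,484.96.

£1,485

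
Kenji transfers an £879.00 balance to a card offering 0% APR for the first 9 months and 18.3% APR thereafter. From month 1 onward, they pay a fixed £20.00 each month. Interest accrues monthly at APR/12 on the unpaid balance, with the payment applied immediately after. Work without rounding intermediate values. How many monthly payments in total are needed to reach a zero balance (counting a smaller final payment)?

60 payments

Promo months 1–9 at r₀ = 0%/12 = 0; months 10+ at r₁ = 18.3%/12 = 0.01525.
After month 9 (no interest yet): B = £879.00 − 9·£20.00 = £699.00.
Then at r₁ with £20.00/mo: n₂ = −ln(1 − r₁·B/P)/ln(1+r₁) ≈ 50.31 → 51 more payments.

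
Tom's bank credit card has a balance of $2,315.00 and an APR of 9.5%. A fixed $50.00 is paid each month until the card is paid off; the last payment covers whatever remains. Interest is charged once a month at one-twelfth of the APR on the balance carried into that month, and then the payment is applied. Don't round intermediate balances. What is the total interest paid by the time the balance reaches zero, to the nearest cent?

$579.96

Monthly rate r = 9.5%/12 = 0.791667% = 0.00791667.
Payoff takes n = ⌈−ln(1 − rB₀/P)/ln(1+r)⌉ = ⌈57.899⌉ = 58 payments; the last is $44.96.
Total paid = 57·$50.00 + $44.96 = $2,894.96.
Total interest = total paid − principal = $2,894.96 − $2,315.00 = $579.96.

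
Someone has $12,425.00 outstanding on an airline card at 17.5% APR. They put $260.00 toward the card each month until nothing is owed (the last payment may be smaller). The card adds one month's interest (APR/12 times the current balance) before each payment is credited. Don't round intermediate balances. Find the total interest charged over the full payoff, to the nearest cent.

$9,013.00

Monthly rate r = 17.5%/12 = 1.45833% = 0.0145833.
Payoff takes n = ⌈−ln(1 − rB₀/P)/ln(1+r)⌉ = ⌈82.452⌉ = 83 payments; the last is $118.00.
Total paid = 82·$260.00 + $118.00 = $21,438.00.
Total interest = total paid − principal = $21,438.00 − $12,425.00 = $9,013.00.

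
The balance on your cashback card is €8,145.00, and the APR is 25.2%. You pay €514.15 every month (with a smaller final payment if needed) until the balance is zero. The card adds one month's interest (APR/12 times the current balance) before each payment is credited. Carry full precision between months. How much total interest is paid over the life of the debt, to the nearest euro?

€1,863

Monthly rate r = 25.2%/12 = 2.1% = 0.021.
Payoff takes n = ⌈−ln(1 − rB₀/P)/ln(1+r)⌉ = ⌈19.462⌉ = 20 payments; the last is €239.08.
Total paid = 19·€514.15 + €239.08 = €10,007.93.
Total interest = total paid − principal = €10,007.93 − €8,145.00 = €1,862.93.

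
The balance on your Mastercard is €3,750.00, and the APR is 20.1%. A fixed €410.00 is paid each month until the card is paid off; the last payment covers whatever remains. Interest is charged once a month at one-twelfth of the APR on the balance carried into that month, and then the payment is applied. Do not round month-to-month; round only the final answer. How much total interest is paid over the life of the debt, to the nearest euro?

Monthly rate r = 20.1%/12 = 1.675% = 0.01675.
Payoff takes n = ⌈−ln(1 − rB₀/P)/ln(1+r)⌉ = ⌈10.011⌉ = 11 payments; the last is €4.47.
Total paid = 10·€410.00 + €4.47 = €4,104.47.
Total interest = total paid − principal = €4,104.47 − €3,750.00 = €354.47.

€354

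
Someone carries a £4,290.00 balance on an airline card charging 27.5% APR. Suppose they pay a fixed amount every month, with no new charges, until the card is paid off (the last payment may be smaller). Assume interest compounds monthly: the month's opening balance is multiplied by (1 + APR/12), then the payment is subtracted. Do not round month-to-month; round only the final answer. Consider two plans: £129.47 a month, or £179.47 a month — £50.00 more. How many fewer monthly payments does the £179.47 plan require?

Monthly rate r = 27.5%/12 = 2.29167% = 0.0229167.
At £129.47/mo: n = ⌈−ln(1 − rB₀/P)/ln(1+r)⌉ = 63 payments (last £112.15); total interest = total paid − £4,290.00 = £3,849.29.
At £179.47/mo: 36 payments (last £4.69); total interest £1,996.14.
Payments saved = 63 − 36 = 27.

27 fewer payments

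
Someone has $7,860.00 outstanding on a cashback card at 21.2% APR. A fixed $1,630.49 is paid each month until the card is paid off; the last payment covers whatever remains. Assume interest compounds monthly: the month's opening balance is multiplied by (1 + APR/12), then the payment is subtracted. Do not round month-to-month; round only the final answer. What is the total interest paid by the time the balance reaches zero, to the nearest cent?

$428.44

Monthly rate r = 21.2%/12 = 1.76667% = 0.0176667.
Payoff takes n = ⌈−ln(1 − rB₀/P)/ln(1+r)⌉ = ⌈5.083⌉ = 6 payments; the last is $135.99.
Total paid = 5·$1,630.49 + $135.99 = $8,288.44.
Total interest = total paid − principal = $8,288.44 − $7,860.00 = $428.44.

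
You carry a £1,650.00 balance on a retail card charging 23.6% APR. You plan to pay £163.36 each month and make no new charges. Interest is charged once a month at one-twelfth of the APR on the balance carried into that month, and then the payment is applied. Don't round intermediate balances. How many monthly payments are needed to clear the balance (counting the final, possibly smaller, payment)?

Monthly rate r = 23.6%/12 = 1.96667% = 0.0196667.
Recurrence: B ← B·(1+r) − £163.36.
Month 1: interest £32.45; balance after payment £1,519.09.
Month 2: interest £29.88; balance after payment £1,385.61.
Closed form: n = −ln(1 − rB₀/P)/ln(1+r) = −ln(0.80136)/ln(1.01967) ≈ 11.370, so the balance reaches zero during payment 12.

12 months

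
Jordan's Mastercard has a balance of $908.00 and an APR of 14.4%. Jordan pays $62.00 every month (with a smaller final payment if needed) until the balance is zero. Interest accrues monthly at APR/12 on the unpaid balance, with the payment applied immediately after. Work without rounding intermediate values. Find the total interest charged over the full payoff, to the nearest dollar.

Monthly rate r = 14.4%/12 = 1.2% = 0.012.
Payoff takes n = ⌈−ln(1 − rB₀/P)/ln(1+r)⌉ = ⌈16.202⌉ = 17 payments; the last is $12.61.
Total paid = 16·$62.00 + $12.61 = $1,004.61.
Total interest = total paid − principal = $1,004.61 − $908.00 = $96.61.

$97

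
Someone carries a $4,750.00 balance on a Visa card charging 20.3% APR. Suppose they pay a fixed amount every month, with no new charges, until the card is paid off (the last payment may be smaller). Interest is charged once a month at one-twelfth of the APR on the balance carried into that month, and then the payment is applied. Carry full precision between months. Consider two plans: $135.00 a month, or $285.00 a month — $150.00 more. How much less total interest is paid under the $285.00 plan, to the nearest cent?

Monthly rate r = 20.3%/12 = 1.69167% = 0.0169167.
At $135.00/mo: n = ⌈−ln(1 − rB₀/P)/ln(1+r)⌉ = 54 payments (last $123.36); total interest = total paid − $4,750.00 = $2,528.36.
At $285.00/mo: 20 payments (last $212.48); total interest $877.48.
Interest saved = $2,528.36 − $877.48 = $1,650.88.

$1,650.88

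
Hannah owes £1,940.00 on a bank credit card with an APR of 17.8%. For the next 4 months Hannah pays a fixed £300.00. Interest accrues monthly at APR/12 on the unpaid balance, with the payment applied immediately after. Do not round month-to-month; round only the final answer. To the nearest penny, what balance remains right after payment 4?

Monthly rate r = 17.8%/12 = 1.48333% = 0.0148333.
Each month: B ← B·(1+r) − £300.00.
Month 1: interest £28.78; balance after payment £1,668.78.
Month 2: interest £24.75; balance after payment £1,393.53.
Month 3: interest £20.67; balance after payment £1,114.20.
Month 4: interest £16.53; balance after payment £830.73.

£830.73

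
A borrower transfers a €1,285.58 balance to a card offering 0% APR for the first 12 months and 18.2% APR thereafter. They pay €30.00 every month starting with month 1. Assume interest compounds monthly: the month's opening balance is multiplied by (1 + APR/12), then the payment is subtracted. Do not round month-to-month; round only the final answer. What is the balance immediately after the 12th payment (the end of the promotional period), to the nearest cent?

Promo months 1–12 at r₀ = 0%/12 = 0; months 13+ at r₁ = 18.2%/12 = 0.0151667.
After month 12 (no interest yet): B = €1,285.58 − 12·€30.00 = €925.58.

€925.58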